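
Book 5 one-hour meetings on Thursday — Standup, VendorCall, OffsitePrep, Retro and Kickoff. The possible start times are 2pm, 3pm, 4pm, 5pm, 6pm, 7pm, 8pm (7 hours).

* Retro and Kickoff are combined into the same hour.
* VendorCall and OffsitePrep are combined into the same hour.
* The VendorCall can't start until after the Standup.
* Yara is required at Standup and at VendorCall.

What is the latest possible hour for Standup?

Downstream work caps Standup at 7pm.
Standup at 7pm is achievable: Standup=7pm, Retro=2pm, Kickoff=2pm, VendorCall=8pm, OffsitePrep=8pm.

7pm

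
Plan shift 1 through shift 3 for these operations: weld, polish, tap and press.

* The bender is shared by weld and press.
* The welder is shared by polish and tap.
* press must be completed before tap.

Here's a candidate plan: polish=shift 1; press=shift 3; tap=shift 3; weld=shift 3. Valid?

Invalid. The bender is shared by weld and press.

The bender is shared by weld and press — violated.
press must be completed before tap — violated.
The welder is shared by polish and tap — holds.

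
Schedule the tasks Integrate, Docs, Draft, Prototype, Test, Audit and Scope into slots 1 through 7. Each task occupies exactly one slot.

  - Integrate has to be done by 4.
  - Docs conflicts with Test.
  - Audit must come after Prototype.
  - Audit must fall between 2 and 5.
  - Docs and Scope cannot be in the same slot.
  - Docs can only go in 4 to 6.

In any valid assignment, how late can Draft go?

Draft at 7 is achievable: Docs in 4, Audit in 2, Test in 1, Draft in 7, Integrate in 1, Prototype in 1, Scope in 1.

7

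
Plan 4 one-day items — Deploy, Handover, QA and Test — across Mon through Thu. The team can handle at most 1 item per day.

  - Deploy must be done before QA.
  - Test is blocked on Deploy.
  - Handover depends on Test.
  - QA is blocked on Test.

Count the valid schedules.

2

Enumerating: Deploy=Mon; QA=Wed; Handover=Thu; Test=Tue | QA -> Thu; Test -> Tue; Handover -> Wed; Deploy -> Mon.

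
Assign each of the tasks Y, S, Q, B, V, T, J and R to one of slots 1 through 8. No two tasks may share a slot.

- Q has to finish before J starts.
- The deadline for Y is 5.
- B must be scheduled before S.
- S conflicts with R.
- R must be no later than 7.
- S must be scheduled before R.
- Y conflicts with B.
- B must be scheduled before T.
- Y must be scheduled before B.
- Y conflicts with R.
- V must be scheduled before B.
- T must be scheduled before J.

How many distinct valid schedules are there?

42

Splitting on Y: it can be 1 (18), 2 (18), 3 (6). Listing each branch's schedules as (S, Q, B, V, T, J, R):
Y=1: (4,5,3,2,6,8,7) (4,5,3,2,7,8,6) (4,6,3,2,5,8,7) (4,6,3,2,7,8,5) (4,7,3,2,5,8,6) (4,7,3,2,6,8,5) (5,2,4,3,6,8,7) (5,2,4,3,7,8,6) (5,3,4,2,6,8,7) (5,3,4,2,7,8,6) (5,4,3,2,6,8,7) (5,4,3,2,7,8,6) (5,6,3,2,4,8,7) (5,7,3,2,4,8,6) (6,2,4,3,5,8,7) (6,3,4,2,5,8,7) (6,4,3,2,5,8,7) (6,5,3,2,4,8,7) — 18.
Y=2: (4,5,3,1,6,8,7) (4,5,3,1,7,8,6) (4,6,3,1,5,8,7) (4,6,3,1,7,8,5) (4,7,3,1,5,8,6) (4,7,3,1,6,8,5) (5,1,4,3,6,8,7) (5,1,4,3,7,8,6) (5,3,4,1,6,8,7) (5,3,4,1,7,8,6) (5,4,3,1,6,8,7) (5,4,3,1,7,8,6) (5,6,3,1,4,8,7) (5,7,3,1,4,8,6) (6,1,4,3,5,8,7) (6,3,4,1,5,8,7) (6,4,3,1,5,8,7) (6,5,3,1,4,8,7) — 18.
Y=3: (5,1,4,2,6,8,7) (5,1,4,2,7,8,6) (5,2,4,1,6,8,7) (5,2,4,1,7,8,6) (6,1,4,2,5,8,7) (6,2,4,1,5,8,7) — 6.
Summing: 18 + 18 + 6 = 42.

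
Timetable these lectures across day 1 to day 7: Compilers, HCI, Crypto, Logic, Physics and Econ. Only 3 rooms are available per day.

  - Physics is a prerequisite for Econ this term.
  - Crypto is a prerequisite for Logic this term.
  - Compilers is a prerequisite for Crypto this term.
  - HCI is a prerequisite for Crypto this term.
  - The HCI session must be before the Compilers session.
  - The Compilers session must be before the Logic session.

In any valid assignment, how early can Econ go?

day 2

Precedence pushes Econ to at least day 2.
Econ at day 2 is achievable: Logic in day 4; Physics in day 1; Econ in day 2; Crypto in day 3; HCI in day 1; Compilers in day 2.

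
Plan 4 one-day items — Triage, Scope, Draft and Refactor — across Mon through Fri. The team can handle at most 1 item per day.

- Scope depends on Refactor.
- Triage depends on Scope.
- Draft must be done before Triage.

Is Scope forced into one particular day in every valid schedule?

No

Scope can be Tue (e.g. Refactor in Mon, Scope in Tue, Draft in Wed, Triage in Thu) or Wed (e.g. Scope=Wed, Draft=Mon, Refactor=Tue, Triage=Thu).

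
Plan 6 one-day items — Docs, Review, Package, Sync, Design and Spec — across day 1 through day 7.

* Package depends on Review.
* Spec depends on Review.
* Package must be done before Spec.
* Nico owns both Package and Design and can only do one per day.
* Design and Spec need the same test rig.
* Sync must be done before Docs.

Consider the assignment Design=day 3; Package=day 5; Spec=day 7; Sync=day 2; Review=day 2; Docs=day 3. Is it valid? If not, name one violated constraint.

Nico owns both Package and Design and can only do one per day — holds.
Package must be done before Spec — holds.
Sync must be done before Docs — holds.
Design and Spec need the same test rig — holds.
Package depends on Review — holds.
Spec depends on Review — holds.

Valid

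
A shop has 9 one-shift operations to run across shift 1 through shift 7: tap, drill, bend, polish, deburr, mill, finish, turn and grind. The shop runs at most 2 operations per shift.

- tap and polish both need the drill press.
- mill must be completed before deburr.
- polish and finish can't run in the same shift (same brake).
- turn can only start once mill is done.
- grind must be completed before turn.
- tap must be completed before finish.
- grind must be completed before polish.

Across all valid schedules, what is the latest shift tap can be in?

Downstream work caps tap at shift 6.
tap at shift 6 is achievable: mill -> shift 1, bend -> shift 4, polish -> shift 2, deburr -> shift 3, tap -> shift 6, drill -> shift 3, grind -> shift 1, finish -> shift 7, turn -> shift 2.

shift 6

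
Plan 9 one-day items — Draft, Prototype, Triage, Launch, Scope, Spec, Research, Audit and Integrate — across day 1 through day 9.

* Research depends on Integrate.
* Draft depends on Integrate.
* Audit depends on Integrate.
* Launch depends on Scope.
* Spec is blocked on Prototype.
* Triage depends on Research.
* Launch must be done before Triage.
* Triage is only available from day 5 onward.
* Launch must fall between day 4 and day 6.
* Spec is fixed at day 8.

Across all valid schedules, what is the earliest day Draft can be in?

day 2

Precedence pushes Draft to at least day 2.
Draft at day 2 is achievable: Integrate in day 1; Research in day 2; Audit in day 2; Draft in day 2; Scope in day 1; Prototype in day 1; Triage in day 5; Launch in day 4; Spec in day 8.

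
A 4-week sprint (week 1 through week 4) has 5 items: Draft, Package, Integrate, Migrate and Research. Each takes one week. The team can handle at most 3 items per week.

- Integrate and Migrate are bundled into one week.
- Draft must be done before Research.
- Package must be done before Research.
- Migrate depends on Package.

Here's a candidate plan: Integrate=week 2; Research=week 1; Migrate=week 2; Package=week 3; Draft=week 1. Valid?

The team can handle at most 3 items per week — holds.
Integrate and Migrate are bundled into one week — holds.
Migrate depends on Package — violated.
Draft must be done before Research — violated.
Package must be done before Research — violated.

No — it violates: Package must be done before Research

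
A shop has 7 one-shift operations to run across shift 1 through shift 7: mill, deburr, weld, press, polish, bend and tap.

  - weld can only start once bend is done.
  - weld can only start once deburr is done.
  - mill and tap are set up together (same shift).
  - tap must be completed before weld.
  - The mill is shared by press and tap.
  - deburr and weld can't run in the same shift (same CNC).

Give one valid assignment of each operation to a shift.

polish=shift 1, mill=shift 1, deburr=shift 1, tap=shift 1, weld=shift 2, press=shift 2, bend=shift 1

Checking: deburr(shift 1) before weld(shift 2); tap(shift 1) before weld(shift 2); bend(shift 1) before weld(shift 2); deburr(shift 1) != weld(shift 2); press(shift 2) != tap(shift 1); mill = tap = shift 1.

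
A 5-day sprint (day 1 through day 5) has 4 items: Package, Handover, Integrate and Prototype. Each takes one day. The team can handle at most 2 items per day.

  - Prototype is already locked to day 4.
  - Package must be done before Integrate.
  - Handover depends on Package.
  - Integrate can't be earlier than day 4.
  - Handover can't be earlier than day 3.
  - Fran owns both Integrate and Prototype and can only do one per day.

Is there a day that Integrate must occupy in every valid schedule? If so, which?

day 5

Integrate's window is day 4–day 5.
Prototype is fixed at day 4, and Integrate can't share a day with Prototype.
So Integrate must be day 5.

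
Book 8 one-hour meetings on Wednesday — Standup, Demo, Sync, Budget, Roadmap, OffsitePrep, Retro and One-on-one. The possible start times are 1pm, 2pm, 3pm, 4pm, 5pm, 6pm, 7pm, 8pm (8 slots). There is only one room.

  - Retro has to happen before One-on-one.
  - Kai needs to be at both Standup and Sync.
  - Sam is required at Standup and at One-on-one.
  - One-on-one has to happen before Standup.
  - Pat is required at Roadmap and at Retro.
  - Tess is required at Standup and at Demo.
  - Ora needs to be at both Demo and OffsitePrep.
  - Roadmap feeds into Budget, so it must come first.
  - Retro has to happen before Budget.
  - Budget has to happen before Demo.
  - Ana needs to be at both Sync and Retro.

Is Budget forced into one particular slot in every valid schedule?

No

Budget can be 3pm (e.g. Sync=7pm; Retro=1pm; Budget=3pm; Roadmap=2pm; OffsitePrep=8pm; Standup=5pm; One-on-one=4pm; Demo=6pm) or 4pm (e.g. Demo in 6pm; Sync in 7pm; Budget in 4pm; Standup in 5pm; Retro in 1pm; OffsitePrep in 8pm; Roadmap in 3pm; One-on-one in 2pm).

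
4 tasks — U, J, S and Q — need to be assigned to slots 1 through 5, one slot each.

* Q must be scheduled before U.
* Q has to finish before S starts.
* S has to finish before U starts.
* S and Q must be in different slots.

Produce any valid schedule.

Q -> 1, S -> 2, U -> 3, J -> 1

Checking: Q(1) before U(3); Q(1) before S(2); S(2) before U(3); S(2) != Q(1).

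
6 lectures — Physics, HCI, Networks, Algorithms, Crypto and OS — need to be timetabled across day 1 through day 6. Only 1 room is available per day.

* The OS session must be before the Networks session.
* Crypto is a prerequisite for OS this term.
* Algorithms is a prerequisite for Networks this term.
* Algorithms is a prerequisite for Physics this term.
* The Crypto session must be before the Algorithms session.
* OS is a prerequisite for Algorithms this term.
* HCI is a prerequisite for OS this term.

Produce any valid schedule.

Algorithms -> day 4, Networks -> day 5, HCI -> day 2, OS -> day 3, Crypto -> day 1, Physics -> day 6

Checking: OS(day 3) before Networks(day 5); Algorithms(day 4) before Physics(day 6); OS(day 3) before Algorithms(day 4); Crypto(day 1) before Algorithms(day 4); HCI(day 2) before OS(day 3); Algorithms(day 4) before Networks(day 5); Crypto(day 1) before OS(day 3); max 1 per day (cap 1).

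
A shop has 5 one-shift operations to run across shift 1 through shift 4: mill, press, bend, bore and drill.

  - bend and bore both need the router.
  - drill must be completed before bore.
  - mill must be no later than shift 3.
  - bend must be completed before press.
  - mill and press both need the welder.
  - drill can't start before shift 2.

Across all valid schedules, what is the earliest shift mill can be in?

Mill's own window allows nothing later than shift 3.
mill at shift 1 is achievable: bend -> shift 1, mill -> shift 1, drill -> shift 2, press -> shift 2, bore -> shift 3.

shift 1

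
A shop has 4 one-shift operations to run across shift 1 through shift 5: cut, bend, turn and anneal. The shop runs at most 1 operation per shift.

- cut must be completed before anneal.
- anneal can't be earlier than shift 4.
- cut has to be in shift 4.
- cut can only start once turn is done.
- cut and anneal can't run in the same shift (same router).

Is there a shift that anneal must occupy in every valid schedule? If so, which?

shift 5

anneal's window is shift 4–shift 5.
cut is fixed at shift 4, and anneal can't share a shift with cut.
So anneal must be shift 5.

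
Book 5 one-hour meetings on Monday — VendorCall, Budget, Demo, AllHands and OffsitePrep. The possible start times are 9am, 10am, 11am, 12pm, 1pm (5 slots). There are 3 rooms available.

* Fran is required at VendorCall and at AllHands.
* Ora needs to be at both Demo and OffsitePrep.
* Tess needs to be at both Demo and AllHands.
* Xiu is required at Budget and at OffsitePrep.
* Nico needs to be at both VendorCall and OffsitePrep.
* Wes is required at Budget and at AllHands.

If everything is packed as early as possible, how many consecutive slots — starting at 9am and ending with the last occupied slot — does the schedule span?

2 slots

With at most 3 per slot and 5 meetings, at least 2 slots are needed.
2 works (last occupied slot: 10am): for example Budget -> 9am, OffsitePrep -> 10am, VendorCall -> 9am, Demo -> 9am, AllHands -> 10am.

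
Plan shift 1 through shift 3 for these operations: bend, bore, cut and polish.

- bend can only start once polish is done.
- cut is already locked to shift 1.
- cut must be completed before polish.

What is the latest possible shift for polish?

shift 2

Precedence pushes polish to at least shift 2; downstream work caps polish at shift 2.
polish at shift 2 is achievable: bend in shift 3; cut in shift 1; polish in shift 2; bore in shift 1.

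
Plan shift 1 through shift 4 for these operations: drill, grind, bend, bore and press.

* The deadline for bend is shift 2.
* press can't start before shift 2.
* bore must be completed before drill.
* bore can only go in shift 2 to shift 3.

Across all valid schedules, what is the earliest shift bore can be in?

shift 2

Bore is available from shift 2; bore's own window allows nothing later than shift 3.
bore at shift 2 is achievable: bore in shift 2, press in shift 2, drill in shift 3, bend in shift 1, grind in shift 1.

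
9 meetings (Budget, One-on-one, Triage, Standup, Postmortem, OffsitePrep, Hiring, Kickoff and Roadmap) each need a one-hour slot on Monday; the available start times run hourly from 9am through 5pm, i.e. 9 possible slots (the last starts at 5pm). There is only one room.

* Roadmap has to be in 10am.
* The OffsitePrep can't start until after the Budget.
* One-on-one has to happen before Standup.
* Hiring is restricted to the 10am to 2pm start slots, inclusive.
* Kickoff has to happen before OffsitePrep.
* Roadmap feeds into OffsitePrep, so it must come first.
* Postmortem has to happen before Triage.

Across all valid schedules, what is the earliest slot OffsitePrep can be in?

12pm

Precedence pushes OffsitePrep to at least 11am.
OffsitePrep at 12pm is achievable: Roadmap in 10am; Standup in 5pm; Hiring in 1pm; Budget in 9am; Triage in 4pm; Postmortem in 3pm; Kickoff in 11am; OffsitePrep in 12pm; One-on-one in 2pm.
Nothing earlier works — the capacity limit rule out every slot before 12pm.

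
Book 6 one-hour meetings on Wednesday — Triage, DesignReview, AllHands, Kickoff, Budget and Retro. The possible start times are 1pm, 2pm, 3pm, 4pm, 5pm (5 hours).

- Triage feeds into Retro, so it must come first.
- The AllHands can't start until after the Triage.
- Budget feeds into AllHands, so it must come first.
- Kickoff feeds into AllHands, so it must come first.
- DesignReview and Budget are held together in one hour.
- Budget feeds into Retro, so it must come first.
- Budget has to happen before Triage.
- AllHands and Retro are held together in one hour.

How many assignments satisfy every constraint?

35

Splitting on Triage: it can be 2pm (9), 3pm (14), 4pm (12). Listing each branch's schedules as (DesignReview, AllHands, Kickoff, Budget, Retro):
Triage=2pm: (1pm,3pm,1pm,1pm,3pm) (1pm,3pm,2pm,1pm,3pm) (1pm,4pm,1pm,1pm,4pm) (1pm,4pm,2pm,1pm,4pm) (1pm,4pm,3pm,1pm,4pm) (1pm,5pm,1pm,1pm,5pm) (1pm,5pm,2pm,1pm,5pm) (1pm,5pm,3pm,1pm,5pm) (1pm,5pm,4pm,1pm,5pm) — 9.
Triage=3pm: (1pm,4pm,1pm,1pm,4pm) (1pm,4pm,2pm,1pm,4pm) (1pm,4pm,3pm,1pm,4pm) (1pm,5pm,1pm,1pm,5pm) (1pm,5pm,2pm,1pm,5pm) (1pm,5pm,3pm,1pm,5pm) (1pm,5pm,4pm,1pm,5pm) (2pm,4pm,1pm,2pm,4pm) (2pm,4pm,2pm,2pm,4pm) (2pm,4pm,3pm,2pm,4pm) (2pm,5pm,1pm,2pm,5pm) (2pm,5pm,2pm,2pm,5pm) (2pm,5pm,3pm,2pm,5pm) (2pm,5pm,4pm,2pm,5pm) — 14.
Triage=4pm: (1pm,5pm,1pm,1pm,5pm) (1pm,5pm,2pm,1pm,5pm) (1pm,5pm,3pm,1pm,5pm) (1pm,5pm,4pm,1pm,5pm) (2pm,5pm,1pm,2pm,5pm) (2pm,5pm,2pm,2pm,5pm) (2pm,5pm,3pm,2pm,5pm) (2pm,5pm,4pm,2pm,5pm) (3pm,5pm,1pm,3pm,5pm) (3pm,5pm,2pm,3pm,5pm) (3pm,5pm,3pm,3pm,5pm) (3pm,5pm,4pm,3pm,5pm) — 12.
Summing: 9 + 14 + 12 = 35.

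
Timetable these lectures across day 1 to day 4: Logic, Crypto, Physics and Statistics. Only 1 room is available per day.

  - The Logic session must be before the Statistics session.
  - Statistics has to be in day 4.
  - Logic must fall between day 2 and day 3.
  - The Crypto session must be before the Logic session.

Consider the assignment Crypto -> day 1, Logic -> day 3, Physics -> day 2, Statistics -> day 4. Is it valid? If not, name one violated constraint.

The Logic session must be before the Statistics session — holds.
Logic must fall between day 2 and day 3 — holds.
Only 1 room is available per day — holds.
Statistics has to be in day 4 — holds.
The Crypto session must be before the Logic session — holds.

Valid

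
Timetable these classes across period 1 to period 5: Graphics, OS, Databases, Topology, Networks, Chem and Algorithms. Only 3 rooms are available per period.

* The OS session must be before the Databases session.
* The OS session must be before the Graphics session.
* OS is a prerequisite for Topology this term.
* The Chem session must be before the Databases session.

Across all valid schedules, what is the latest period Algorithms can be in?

Algorithms at period 5 is achievable: Chem=period 1, Algorithms=period 5, Graphics=period 2, Databases=period 2, Topology=period 2, OS=period 1, Networks=period 1.

period 5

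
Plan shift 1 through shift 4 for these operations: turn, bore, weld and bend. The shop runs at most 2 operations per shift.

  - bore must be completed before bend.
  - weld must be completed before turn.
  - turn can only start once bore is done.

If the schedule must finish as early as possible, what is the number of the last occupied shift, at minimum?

The precedence chain requires at least 2 distinct shifts.
With at most 2 per shift and 4 operations, at least 2 shifts are needed.
2 works (last occupied shift: shift 2): for example turn=shift 2, weld=shift 1, bore=shift 1, bend=shift 2.

2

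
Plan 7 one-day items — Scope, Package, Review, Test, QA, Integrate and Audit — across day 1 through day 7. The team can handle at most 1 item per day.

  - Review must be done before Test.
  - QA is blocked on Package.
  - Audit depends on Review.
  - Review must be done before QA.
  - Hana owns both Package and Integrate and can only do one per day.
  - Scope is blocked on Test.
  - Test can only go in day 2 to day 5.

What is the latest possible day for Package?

Downstream work caps Package at day 6.
Package at day 6 is achievable: Integrate in day 5, Review in day 1, Audit in day 4, Test in day 2, Package in day 6, Scope in day 3, QA in day 7.

day 6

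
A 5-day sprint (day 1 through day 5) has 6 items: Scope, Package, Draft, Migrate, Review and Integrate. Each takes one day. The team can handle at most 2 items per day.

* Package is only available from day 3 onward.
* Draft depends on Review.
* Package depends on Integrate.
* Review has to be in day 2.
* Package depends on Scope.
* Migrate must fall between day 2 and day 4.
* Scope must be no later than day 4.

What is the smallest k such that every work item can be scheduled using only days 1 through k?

3

The precedence chain requires at least 2 distinct days.
With at most 2 per day and 6 work items, at least 3 days are needed.
Package can't be placed before day 3, so the schedule must run through at least day 3.
3 works (last occupied day: day 3): for example Draft -> day 3, Integrate -> day 1, Migrate -> day 2, Package -> day 3, Scope -> day 1, Review -> day 2.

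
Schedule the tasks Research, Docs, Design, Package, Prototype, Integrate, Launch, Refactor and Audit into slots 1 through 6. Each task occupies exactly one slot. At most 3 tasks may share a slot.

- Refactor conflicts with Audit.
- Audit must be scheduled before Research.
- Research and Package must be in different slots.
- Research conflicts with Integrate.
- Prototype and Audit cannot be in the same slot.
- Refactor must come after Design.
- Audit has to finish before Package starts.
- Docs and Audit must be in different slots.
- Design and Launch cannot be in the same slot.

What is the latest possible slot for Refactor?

6

Precedence pushes Refactor to at least 2.
Refactor at 6 is achievable: Research -> 2; Design -> 1; Launch -> 3; Integrate -> 1; Docs -> 2; Refactor -> 6; Package -> 3; Prototype -> 2; Audit -> 1.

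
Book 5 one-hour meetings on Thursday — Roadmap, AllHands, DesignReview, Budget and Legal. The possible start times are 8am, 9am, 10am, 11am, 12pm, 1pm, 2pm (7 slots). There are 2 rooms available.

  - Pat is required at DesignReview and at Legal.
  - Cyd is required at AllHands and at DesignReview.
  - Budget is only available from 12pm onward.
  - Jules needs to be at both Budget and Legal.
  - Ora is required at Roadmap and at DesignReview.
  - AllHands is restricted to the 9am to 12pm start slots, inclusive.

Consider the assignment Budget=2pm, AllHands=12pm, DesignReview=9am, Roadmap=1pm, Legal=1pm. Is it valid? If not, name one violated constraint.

Cyd is required at AllHands and at DesignReview — holds.
Ora is required at Roadmap and at DesignReview — holds.
Jules needs to be at both Budget and Legal — holds.
There are 2 rooms available — holds.
AllHands is restricted to the 9am to 12pm start slots, inclusive — holds.
Pat is required at DesignReview and at Legal — holds.
Budget is only available from 12pm onward — holds.

Valid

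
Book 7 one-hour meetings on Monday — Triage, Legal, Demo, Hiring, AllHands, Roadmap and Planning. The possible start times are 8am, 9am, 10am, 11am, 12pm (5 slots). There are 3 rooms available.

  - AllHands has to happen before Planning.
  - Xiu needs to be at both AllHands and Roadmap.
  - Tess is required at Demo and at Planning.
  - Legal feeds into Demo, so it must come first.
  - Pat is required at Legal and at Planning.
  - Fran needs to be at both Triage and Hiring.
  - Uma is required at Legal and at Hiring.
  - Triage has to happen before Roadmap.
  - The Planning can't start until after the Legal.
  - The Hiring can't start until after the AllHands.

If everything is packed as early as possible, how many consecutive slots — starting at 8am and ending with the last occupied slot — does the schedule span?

3 slots

The precedence chain requires at least 2 distinct slots.
With at most 3 per slot and 7 meetings, at least 3 slots are needed.
3 works (last occupied slot: 10am): for example Legal -> 8am, AllHands -> 8am, Triage -> 8am, Hiring -> 9am, Planning -> 9am, Roadmap -> 9am, Demo -> 10am.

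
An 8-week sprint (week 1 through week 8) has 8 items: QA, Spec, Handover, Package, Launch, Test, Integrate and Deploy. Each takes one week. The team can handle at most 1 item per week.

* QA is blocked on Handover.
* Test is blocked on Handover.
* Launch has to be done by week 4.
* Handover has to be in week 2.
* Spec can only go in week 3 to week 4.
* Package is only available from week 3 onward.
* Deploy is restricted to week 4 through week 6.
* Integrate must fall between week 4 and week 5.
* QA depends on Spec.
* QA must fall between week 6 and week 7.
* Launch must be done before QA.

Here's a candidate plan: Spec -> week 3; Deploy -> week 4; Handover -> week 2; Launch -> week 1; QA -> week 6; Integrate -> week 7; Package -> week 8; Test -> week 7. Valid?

Invalid. Integrate must fall between week 4 and week 5.

Launch must be done before QA — holds.
Launch has to be done by week 4 — holds.
Test is blocked on Handover — holds.
QA depends on Spec — holds.
Deploy is restricted to week 4 through week 6 — holds.
QA must fall between week 6 and week 7 — holds.
QA is blocked on Handover — holds.
The team can handle at most 1 item per week — violated.
Package is only available from week 3 onward — holds.
Handover has to be in week 2 — holds.
Integrate must fall between week 4 and week 5 — violated.
Spec can only go in week 3 to week 4 — holds.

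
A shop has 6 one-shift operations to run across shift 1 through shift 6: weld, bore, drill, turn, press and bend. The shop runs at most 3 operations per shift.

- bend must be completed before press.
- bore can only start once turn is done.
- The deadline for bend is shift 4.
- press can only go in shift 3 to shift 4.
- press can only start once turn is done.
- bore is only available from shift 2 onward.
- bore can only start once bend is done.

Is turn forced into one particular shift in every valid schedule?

No

turn can be shift 1 (e.g. bend in shift 1; drill in shift 2; weld in shift 1; bore in shift 2; press in shift 3; turn in shift 1) or shift 2 (e.g. bend=shift 1; weld=shift 1; drill=shift 1; press=shift 3; bore=shift 3; turn=shift 2).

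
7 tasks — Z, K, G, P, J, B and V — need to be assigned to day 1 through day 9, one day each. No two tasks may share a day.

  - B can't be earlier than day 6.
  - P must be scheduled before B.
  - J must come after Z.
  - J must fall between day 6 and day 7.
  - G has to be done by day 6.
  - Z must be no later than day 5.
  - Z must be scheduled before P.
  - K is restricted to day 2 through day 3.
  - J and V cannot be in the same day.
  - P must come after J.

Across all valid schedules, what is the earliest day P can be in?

day 7

Precedence pushes P to at least day 7; downstream work caps P at day 8.
P at day 7 is achievable: J in day 6; K in day 2; B in day 8; G in day 3; P in day 7; V in day 4; Z in day 1.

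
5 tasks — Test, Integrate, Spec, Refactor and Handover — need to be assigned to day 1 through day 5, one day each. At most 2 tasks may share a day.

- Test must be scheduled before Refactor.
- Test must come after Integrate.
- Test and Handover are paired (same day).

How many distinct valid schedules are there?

Splitting on Test: it can be day 2 (12), day 3 (16), day 4 (12). Listing each branch's schedules as (Integrate, Spec, Refactor, Handover) by day number:
Test=day 2: (1,1,3,2) (1,1,4,2) (1,1,5,2) (1,3,3,2) (1,3,4,2) (1,3,5,2) (1,4,3,2) (1,4,4,2) (1,4,5,2) (1,5,3,2) (1,5,4,2) (1,5,5,2) — 12.
Test=day 3: (1,1,4,3) (1,1,5,3) (1,2,4,3) (1,2,5,3) (1,4,4,3) (1,4,5,3) (1,5,4,3) (1,5,5,3) (2,1,4,3) (2,1,5,3) (2,2,4,3) (2,2,5,3) (2,4,4,3) (2,4,5,3) (2,5,4,3) (2,5,5,3) — 16.
Test=day 4: (1,1,5,4) (1,2,5,4) (1,3,5,4) (1,5,5,4) (2,1,5,4) (2,2,5,4) (2,3,5,4) (2,5,5,4) (3,1,5,4) (3,2,5,4) (3,3,5,4) (3,5,5,4) — 12.
Summing: 12 + 16 + 12 = 40.

40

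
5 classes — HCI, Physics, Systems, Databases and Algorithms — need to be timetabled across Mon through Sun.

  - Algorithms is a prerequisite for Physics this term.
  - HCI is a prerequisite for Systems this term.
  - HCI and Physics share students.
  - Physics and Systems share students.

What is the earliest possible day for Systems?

Precedence pushes Systems to at least Tue.
Systems at Tue is achievable: HCI=Mon, Physics=Wed, Algorithms=Mon, Databases=Mon, Systems=Tue.

Tue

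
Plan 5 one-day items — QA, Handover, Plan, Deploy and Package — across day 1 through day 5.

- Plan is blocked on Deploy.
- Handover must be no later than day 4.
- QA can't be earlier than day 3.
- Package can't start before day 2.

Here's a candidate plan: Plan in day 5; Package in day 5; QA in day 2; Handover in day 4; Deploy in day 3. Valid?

Handover must be no later than day 4 — holds.
Plan is blocked on Deploy — holds.
Package can't start before day 2 — holds.
QA can't be earlier than day 3 — violated.

No — it violates: QA can't be earlier than day 3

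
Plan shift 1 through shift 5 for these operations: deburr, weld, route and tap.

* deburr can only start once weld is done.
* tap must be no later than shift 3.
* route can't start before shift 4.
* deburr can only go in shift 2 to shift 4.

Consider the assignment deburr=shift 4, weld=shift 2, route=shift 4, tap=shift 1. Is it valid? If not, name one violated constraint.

Yes

deburr can only start once weld is done — holds.
deburr can only go in shift 2 to shift 4 — holds.
tap must be no later than shift 3 — holds.
route can't start before shift 4 — holds.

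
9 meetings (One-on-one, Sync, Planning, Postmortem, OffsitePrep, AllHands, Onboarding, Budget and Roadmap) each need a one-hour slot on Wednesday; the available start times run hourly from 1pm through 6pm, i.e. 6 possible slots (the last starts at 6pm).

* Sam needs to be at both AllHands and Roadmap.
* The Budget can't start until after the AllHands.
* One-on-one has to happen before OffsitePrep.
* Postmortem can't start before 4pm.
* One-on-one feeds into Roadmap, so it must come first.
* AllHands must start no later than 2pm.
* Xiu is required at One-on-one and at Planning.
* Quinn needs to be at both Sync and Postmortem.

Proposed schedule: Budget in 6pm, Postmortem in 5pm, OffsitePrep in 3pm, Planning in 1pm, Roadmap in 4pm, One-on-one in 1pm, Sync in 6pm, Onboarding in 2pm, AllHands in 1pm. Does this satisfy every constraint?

One-on-one feeds into Roadmap, so it must come first — holds.
The Budget can't start until after the AllHands — holds.
Postmortem can't start before 4pm — holds.
AllHands must start no later than 2pm — holds.
Quinn needs to be at both Sync and Postmortem — holds.
Xiu is required at One-on-one and at Planning — violated.
One-on-one has to happen before OffsitePrep — holds.
Sam needs to be at both AllHands and Roadmap — holds.

No — it violates: Xiu is required at One-on-one and at Planning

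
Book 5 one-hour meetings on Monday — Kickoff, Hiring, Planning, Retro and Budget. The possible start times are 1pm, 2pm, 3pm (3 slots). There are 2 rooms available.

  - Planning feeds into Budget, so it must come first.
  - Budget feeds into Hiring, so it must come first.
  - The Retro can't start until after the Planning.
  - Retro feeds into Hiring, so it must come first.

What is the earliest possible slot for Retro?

Precedence pushes Retro to at least 2pm; downstream work caps Retro at 2pm.
Retro at 2pm is achievable: Planning=1pm, Kickoff=1pm, Hiring=3pm, Budget=2pm, Retro=2pm.

2pm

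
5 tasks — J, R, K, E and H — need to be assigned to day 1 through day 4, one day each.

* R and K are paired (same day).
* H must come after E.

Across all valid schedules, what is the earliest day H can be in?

day 2

Precedence pushes H to at least day 2.
H at day 2 is achievable: R in day 1; J in day 1; H in day 2; E in day 1; K in day 1.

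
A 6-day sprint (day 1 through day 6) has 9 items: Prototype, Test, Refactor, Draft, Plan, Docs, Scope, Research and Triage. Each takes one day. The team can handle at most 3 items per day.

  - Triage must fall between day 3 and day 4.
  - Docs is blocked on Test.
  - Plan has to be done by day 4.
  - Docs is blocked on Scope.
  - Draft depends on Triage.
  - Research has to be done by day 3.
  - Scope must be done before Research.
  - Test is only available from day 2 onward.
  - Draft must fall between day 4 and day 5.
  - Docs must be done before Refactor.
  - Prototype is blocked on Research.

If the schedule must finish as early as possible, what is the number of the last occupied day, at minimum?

day 4

The precedence chain requires at least 3 distinct days.
With at most 3 per day and 9 tasks, at least 3 days are needed.
Draft can't be placed before day 4, so the schedule must run through at least day 4.
4 works (last occupied day: day 4): for example Draft in day 4, Docs in day 3, Scope in day 1, Refactor in day 4, Test in day 2, Research in day 2, Plan in day 1, Prototype in day 3, Triage in day 3.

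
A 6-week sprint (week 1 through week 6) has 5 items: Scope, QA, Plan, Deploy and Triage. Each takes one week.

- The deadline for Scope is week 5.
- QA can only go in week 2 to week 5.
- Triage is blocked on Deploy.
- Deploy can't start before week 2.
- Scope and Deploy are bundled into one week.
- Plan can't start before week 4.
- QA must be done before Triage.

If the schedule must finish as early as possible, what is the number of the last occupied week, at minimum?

The precedence chain requires at least 2 distinct weeks.
Plan can't be placed before week 4, so the schedule must run through at least week 4.
4 works (last occupied week: week 4): for example Triage -> week 3; Deploy -> week 2; QA -> week 2; Plan -> week 4; Scope -> week 2.

4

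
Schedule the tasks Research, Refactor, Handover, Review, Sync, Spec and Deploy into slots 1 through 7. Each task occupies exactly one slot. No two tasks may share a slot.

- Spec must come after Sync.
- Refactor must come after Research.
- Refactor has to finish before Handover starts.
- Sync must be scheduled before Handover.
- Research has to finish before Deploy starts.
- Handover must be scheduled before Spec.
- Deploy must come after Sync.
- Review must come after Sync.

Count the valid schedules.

Splitting on Research: it can be 1 (32), 2 (20), 3 (4). Listing each branch's schedules as (Refactor, Handover, Review, Sync, Spec, Deploy):
Research=1: (2,4,5,3,6,7) (2,4,5,3,7,6) (2,4,6,3,5,7) (2,4,6,3,7,5) (2,4,7,3,5,6) (2,4,7,3,6,5) (2,5,4,3,6,7) (2,5,4,3,7,6) (2,5,6,3,7,4) (2,5,7,3,6,4) (2,6,4,3,7,5) (2,6,5,3,7,4) (3,4,5,2,6,7) (3,4,5,2,7,6) (3,4,6,2,5,7) (3,4,6,2,7,5) (3,4,7,2,5,6) (3,4,7,2,6,5) (3,5,4,2,6,7) (3,5,4,2,7,6) (3,5,6,2,7,4) (3,5,7,2,6,4) (3,6,4,2,7,5) (3,6,5,2,7,4) (4,5,3,2,6,7) (4,5,3,2,7,6) (4,5,6,2,7,3) (4,5,7,2,6,3) (4,6,3,2,7,5) (4,6,5,2,7,3) (5,6,3,2,7,4) (5,6,4,2,7,3) — 32.
Research=2: (3,4,5,1,6,7) (3,4,5,1,7,6) (3,4,6,1,5,7) (3,4,6,1,7,5) (3,4,7,1,5,6) (3,4,7,1,6,5) (3,5,4,1,6,7) (3,5,4,1,7,6) (3,5,6,1,7,4) (3,5,7,1,6,4) (3,6,4,1,7,5) (3,6,5,1,7,4) (4,5,3,1,6,7) (4,5,3,1,7,6) (4,5,6,1,7,3) (4,5,7,1,6,3) (4,6,3,1,7,5) (4,6,5,1,7,3) (5,6,3,1,7,4) (5,6,4,1,7,3) — 20.
Research=3: (4,5,2,1,6,7) (4,5,2,1,7,6) (4,6,2,1,7,5) (5,6,2,1,7,4) — 4.
Summing: 32 + 20 + 4 = 56.

56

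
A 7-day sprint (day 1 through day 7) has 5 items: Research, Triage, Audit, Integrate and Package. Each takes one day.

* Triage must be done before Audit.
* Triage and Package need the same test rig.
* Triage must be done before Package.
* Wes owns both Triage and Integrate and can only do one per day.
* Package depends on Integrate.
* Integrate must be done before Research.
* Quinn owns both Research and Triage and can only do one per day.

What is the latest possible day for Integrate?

Downstream work caps Integrate at day 6.
Integrate at day 6 is achievable: Research=day 7; Integrate=day 6; Triage=day 1; Audit=day 2; Package=day 7.

day 6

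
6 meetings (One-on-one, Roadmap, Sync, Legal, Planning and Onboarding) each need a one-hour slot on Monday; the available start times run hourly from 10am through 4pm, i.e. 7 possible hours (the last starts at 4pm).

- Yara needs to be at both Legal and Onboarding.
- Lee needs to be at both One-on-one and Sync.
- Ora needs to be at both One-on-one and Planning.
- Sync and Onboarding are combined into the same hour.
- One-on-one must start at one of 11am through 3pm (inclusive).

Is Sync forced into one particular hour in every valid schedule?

No

Sync can be 10am (e.g. Onboarding=10am, Roadmap=10am, One-on-one=11am, Sync=10am, Legal=11am, Planning=10am) or 11am (e.g. Sync in 11am; Legal in 10am; Roadmap in 10am; Planning in 10am; Onboarding in 11am; One-on-one in 12pm).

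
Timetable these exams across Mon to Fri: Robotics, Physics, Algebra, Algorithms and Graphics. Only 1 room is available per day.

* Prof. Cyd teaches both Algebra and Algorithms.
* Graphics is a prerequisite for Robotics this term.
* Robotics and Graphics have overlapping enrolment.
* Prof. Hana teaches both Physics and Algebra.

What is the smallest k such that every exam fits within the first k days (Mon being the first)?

The precedence chain requires at least 2 distinct days.
With at most 1 per day and 5 exams, at least 5 days are needed.
5 works (last occupied day: Fri): for example Physics -> Wed; Algorithms -> Fri; Algebra -> Thu; Graphics -> Mon; Robotics -> Tue.

5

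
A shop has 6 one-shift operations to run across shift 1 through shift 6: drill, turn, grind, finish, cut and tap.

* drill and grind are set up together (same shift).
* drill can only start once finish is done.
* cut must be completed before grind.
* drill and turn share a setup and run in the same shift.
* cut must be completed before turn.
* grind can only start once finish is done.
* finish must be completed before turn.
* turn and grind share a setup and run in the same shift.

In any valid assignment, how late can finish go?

shift 5

Downstream work caps finish at shift 5.
finish at shift 5 is achievable: turn in shift 6, finish in shift 5, tap in shift 1, drill in shift 6, cut in shift 1, grind in shift 6.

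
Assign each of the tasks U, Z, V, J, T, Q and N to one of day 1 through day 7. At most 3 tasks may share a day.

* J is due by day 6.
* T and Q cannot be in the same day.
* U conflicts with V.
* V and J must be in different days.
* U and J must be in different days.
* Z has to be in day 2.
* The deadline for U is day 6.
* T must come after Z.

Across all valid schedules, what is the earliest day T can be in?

Precedence pushes T to at least day 3.
T at day 3 is achievable: U -> day 1, Z -> day 2, N -> day 1, Q -> day 1, T -> day 3, V -> day 3, J -> day 2.

day 3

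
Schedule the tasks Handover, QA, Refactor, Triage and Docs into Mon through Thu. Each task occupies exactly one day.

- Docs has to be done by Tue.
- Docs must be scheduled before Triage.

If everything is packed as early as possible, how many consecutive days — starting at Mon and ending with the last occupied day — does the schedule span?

2 days

The precedence chain requires at least 2 distinct days.
2 works (last occupied day: Tue): for example Refactor in Mon; QA in Mon; Docs in Mon; Triage in Tue; Handover in Mon.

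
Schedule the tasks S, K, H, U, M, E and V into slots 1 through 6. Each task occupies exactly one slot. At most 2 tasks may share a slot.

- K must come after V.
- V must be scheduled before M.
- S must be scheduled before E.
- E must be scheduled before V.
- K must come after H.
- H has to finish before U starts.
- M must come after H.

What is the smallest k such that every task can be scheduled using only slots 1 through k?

The precedence chain requires at least 4 distinct slots.
With at most 2 per slot and 7 tasks, at least 4 slots are needed.
4 works (last occupied slot: 4): for example U -> 2, V -> 3, E -> 2, S -> 1, H -> 1, M -> 4, K -> 4.

4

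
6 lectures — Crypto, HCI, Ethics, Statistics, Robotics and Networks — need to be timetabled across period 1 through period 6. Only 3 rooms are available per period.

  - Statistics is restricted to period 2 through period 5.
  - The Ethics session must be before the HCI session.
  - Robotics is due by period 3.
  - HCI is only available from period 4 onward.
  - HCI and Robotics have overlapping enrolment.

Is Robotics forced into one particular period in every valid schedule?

No

Robotics can be period 1 (e.g. Ethics=period 1; Crypto=period 1; Robotics=period 1; Statistics=period 2; HCI=period 4; Networks=period 2) or period 2 (e.g. HCI in period 4; Ethics in period 1; Crypto in period 1; Networks in period 1; Statistics in period 2; Robotics in period 2).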